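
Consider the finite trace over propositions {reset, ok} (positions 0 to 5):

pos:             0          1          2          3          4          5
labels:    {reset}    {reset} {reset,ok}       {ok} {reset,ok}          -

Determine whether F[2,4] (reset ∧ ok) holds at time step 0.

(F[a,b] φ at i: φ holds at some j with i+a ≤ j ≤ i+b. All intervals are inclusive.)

Check (reset ∧ ok) at each j in [2,4]:
  j=2: true
  j=3: false
  j=4: true
Found at j=2 → formula holds.

Yes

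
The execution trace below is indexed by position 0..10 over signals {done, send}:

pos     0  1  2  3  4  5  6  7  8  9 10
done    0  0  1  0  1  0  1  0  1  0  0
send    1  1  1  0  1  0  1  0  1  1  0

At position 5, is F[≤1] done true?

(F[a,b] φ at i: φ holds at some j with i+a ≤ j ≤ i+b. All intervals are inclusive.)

Check done at each j in [5,6]:
  j=5: false
  j=6: true
Found at j=6 → formula holds.

True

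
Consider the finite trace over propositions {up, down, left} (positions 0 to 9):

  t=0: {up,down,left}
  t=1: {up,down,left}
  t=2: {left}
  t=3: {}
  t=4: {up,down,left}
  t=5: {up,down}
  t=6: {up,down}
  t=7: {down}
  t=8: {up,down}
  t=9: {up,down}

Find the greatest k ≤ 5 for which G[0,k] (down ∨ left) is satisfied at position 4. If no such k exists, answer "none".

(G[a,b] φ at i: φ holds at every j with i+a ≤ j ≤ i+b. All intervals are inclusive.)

5

(down ∨ left) must hold from j=4 onward; find where it first fails.
  j=4: holds
  j=5: holds
  j=6: holds
  j=7: holds
  j=8: holds
  j=9: holds
Holds through j=9; largest k = 5.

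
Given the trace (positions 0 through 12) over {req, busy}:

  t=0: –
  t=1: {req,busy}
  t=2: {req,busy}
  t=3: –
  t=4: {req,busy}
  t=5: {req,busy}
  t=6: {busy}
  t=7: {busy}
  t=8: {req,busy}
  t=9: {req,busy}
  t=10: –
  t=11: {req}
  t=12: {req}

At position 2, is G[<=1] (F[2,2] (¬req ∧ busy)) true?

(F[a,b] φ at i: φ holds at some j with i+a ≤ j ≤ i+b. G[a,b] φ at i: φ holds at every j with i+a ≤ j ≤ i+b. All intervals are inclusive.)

No

Check F[2,2] (¬req ∧ busy) at every j in [2,3]:
  j=2: fails (none in [4,4])
  j=3: fails (none in [5,5])
Fails at j=2 → formula fails.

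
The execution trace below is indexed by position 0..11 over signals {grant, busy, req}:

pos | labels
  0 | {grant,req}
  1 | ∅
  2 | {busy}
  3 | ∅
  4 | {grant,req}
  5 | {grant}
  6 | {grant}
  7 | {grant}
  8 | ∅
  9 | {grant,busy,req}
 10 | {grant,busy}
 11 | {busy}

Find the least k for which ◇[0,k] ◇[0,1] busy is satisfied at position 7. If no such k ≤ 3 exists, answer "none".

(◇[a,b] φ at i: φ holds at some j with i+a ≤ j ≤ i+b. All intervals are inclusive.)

Scan j = 7,8,… for ◇[0,1] busy:
  j=7: fails
  j=8: holds
First hit at j=8, so smallest k = 8-7 = 1.

1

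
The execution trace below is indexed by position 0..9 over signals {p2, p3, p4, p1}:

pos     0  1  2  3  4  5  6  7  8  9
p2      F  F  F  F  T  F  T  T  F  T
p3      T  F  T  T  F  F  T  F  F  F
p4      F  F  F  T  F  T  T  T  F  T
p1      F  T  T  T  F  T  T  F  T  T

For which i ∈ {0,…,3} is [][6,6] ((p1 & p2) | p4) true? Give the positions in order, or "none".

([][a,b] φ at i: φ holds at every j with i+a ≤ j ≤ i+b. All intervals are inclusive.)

0, 1, 3

Evaluate at each i in [0,3]:
  i=0: ✓ (all of [6,6])
  i=1: ✓ (all of [7,7])
  i=2: ✗ (fails at j=8)
  i=3: ✓ (all of [9,9])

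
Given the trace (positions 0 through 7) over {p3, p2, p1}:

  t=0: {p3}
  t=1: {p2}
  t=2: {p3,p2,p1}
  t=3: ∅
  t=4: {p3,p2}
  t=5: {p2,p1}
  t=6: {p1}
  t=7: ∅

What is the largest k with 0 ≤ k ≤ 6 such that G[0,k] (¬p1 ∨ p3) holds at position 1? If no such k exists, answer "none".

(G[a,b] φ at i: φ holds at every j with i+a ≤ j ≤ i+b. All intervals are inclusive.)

(¬p1 ∨ p3) must hold from j=1 onward; find where it first fails.
  j=1: holds
  j=2: holds
  j=3: holds
  j=4: holds
  j=5: fails
Holds on [1,4], so largest k = 3.

3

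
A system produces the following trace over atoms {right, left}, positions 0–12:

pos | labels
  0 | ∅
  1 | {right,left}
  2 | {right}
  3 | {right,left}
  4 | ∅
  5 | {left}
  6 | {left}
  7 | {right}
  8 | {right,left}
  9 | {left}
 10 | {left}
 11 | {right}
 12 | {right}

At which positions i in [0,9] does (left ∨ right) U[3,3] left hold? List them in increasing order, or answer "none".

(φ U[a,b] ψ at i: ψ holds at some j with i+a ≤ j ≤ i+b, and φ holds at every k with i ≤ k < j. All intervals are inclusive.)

Evaluate at each i in [0,9]:
  i=0: ✗ (lhs fails at k=0 before rhs at j=3)
  i=1: ✗ (no rhs in [4,4])
  i=2: ✗ (lhs fails at k=4 before rhs at j=5)
  i=3: ✗ (lhs fails at k=4 before rhs at j=6)
  i=4: ✗ (no rhs in [7,7])
  i=5: ✓ (rhs at j=8; lhs holds on [5,7])
  i=6: ✓ (rhs at j=9; lhs holds on [6,8])
  i=7: ✓ (rhs at j=10; lhs holds on [7,9])
  i=8: ✗ (no rhs in [11,11])
  i=9: ✗ (no rhs in [12,12])

5, 6, 7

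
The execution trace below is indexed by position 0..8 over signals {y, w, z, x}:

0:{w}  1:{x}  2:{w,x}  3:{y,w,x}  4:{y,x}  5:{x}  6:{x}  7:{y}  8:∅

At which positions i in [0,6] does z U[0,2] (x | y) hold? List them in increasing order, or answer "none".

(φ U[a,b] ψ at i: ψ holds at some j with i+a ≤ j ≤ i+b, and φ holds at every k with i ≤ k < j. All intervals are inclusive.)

1, 2, 3, 4, 5, 6

Evaluate at each i in [0,6]:
  i=0: ✗ (lhs fails at k=0 before rhs at j=1)
  i=1: ✓ (rhs at j=1)
  i=2: ✓ (rhs at j=2)
  i=3: ✓ (rhs at j=3)
  i=4: ✓ (rhs at j=4)
  i=5: ✓ (rhs at j=5)
  i=6: ✓ (rhs at j=6)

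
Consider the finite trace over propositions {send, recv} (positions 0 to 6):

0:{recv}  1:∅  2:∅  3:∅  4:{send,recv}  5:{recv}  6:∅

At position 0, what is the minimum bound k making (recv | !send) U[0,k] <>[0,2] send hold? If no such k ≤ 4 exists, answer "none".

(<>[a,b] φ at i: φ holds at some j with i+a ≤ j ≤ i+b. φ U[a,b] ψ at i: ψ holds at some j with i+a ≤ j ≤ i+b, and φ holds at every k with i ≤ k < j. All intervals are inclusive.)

Need earliest j ≥ 0 with <>[0,2] send, and (recv | !send) at every k in [0,j-1].
  j=0: rhs fails.
  j=1: rhs fails.
  j=2: rhs holds; lhs holds on [0,1]. k = 2.

2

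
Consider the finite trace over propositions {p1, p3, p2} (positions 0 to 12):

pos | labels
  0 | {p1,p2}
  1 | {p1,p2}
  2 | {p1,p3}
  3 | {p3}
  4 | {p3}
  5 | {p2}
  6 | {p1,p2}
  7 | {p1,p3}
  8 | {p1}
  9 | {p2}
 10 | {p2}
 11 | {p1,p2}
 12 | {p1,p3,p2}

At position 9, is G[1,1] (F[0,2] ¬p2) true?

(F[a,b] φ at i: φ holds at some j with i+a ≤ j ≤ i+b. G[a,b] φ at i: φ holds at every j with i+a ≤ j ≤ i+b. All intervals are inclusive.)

Check F[0,2] ¬p2 at every j in [10,10]:
  j=10: fails (none in [10,12])
Fails at j=10 → formula fails.

False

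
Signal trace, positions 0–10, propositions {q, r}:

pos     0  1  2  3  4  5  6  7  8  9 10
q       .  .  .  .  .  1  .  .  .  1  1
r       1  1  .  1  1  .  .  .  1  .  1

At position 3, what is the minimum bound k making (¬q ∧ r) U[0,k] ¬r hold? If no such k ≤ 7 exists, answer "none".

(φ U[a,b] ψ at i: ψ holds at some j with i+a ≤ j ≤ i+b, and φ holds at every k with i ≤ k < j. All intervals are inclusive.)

Need earliest j ≥ 3 with ¬r, and (¬q ∧ r) at every k in [3,j-1].
  j=3: rhs fails.
  j=4: rhs fails.
  j=5: rhs holds; lhs holds on [3,4]. k = 2.

2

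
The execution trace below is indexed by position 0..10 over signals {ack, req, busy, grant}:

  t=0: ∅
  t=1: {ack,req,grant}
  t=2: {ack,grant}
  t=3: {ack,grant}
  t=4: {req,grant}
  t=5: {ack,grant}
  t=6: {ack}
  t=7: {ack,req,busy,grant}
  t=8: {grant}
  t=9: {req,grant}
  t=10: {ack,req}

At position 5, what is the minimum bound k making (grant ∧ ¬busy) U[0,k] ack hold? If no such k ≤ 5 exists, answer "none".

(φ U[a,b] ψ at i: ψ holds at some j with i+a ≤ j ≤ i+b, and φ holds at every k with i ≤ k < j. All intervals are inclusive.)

Need earliest j ≥ 5 with ack, and (grant ∧ ¬busy) at every k in [5,j-1].
  j=5: rhs holds (empty prefix). k = 0.

0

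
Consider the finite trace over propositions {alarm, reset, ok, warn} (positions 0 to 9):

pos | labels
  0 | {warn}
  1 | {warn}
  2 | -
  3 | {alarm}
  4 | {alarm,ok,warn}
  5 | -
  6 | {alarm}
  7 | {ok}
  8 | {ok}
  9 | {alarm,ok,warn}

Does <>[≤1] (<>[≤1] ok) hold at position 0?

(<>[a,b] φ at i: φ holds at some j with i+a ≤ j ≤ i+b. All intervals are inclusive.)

Does not hold

Check <>[≤1] ok at each j in [0,1]:
  j=0: fails (none in [0,1])
  j=1: fails (none in [1,2])
No position in the window satisfies it → formula fails.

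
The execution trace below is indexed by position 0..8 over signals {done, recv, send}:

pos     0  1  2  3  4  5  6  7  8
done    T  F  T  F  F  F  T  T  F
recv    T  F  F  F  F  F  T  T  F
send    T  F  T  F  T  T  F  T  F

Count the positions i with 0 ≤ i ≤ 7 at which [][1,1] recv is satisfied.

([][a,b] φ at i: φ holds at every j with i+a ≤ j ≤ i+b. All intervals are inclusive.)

2

Evaluate at each i in [0,7]:
  i=0: ✗ (fails at j=1)
  i=1: ✗ (fails at j=2)
  i=2: ✗ (fails at j=3)
  i=3: ✗ (fails at j=4)
  i=4: ✗ (fails at j=5)
  i=5: ✓ (all of [6,6])
  i=6: ✓ (all of [7,7])
  i=7: ✗ (fails at j=8)
Positions where it holds: {5, 6} → 2.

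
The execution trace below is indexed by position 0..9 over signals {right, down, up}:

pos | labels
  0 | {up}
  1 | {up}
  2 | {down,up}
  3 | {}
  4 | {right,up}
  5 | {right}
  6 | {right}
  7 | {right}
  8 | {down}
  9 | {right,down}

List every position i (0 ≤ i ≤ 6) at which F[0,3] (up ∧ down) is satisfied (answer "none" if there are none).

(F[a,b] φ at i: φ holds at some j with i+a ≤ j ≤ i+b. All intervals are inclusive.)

0, 1, 2

Evaluate at each i in [0,6]:
  i=0: ✓ (witness j=2)
  i=1: ✓ (witness j=2)
  i=2: ✓ (witness j=2)
  i=3: ✗ (none in [3,6])
  i=4: ✗ (none in [4,7])
  i=5: ✗ (none in [5,8])
  i=6: ✗ (none in [6,9])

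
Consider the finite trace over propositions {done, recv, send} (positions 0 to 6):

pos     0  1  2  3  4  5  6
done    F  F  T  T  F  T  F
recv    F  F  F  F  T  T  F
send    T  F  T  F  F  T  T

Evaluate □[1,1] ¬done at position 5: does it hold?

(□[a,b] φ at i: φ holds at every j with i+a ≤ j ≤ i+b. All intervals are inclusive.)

Check ¬done at every j in [6,6]:
  j=6: true
All positions satisfy it → formula holds.

Yes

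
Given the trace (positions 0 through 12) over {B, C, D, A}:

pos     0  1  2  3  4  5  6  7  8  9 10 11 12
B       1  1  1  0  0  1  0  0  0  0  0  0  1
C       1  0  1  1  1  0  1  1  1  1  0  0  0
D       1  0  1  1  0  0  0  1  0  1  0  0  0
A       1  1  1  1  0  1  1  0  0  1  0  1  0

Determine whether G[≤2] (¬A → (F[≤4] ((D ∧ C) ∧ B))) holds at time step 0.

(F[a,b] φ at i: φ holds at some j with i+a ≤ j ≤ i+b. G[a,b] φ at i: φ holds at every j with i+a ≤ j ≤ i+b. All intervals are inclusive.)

Check (¬A → (F[≤4] ((D ∧ C) ∧ B))) at every j in [0,2]:
  j=0: antecedent false → ✓
  j=1: antecedent false → ✓
  j=2: antecedent false → ✓
All positions satisfy it → formula holds.

True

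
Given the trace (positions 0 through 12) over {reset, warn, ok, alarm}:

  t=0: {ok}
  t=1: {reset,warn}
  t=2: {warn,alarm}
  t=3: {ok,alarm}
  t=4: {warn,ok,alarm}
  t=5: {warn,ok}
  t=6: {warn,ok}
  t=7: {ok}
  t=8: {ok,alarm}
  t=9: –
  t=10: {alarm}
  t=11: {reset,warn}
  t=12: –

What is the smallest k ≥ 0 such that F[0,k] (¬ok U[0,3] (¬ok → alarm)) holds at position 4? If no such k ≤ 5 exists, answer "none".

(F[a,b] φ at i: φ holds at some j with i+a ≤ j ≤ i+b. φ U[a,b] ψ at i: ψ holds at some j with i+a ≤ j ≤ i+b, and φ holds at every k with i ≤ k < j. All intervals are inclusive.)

Scan j = 4,5,… for (¬ok U[0,3] (¬ok → alarm)):
  j=4: holds
First hit at j=4, so smallest k = 4-4 = 0.

0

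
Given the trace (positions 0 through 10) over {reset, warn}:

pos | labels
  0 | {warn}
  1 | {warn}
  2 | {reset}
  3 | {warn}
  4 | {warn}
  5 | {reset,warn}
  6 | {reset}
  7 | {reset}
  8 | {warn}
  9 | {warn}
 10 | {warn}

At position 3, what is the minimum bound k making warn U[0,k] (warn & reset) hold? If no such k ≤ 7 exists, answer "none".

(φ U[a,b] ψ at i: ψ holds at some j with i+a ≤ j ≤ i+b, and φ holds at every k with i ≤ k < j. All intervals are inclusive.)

Need earliest j ≥ 3 with (warn & reset), and warn at every k in [3,j-1].
  j=3: rhs fails.
  j=4: rhs fails.
  j=5: rhs holds; lhs holds on [3,4]. k = 2.

2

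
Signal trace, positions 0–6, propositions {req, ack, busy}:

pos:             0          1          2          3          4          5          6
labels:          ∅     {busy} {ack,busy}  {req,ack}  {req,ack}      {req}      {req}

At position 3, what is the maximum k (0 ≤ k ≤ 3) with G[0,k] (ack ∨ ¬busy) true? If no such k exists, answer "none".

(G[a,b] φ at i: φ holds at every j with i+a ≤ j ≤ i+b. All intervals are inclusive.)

(ack ∨ ¬busy) must hold from j=3 onward; find where it first fails.
  j=3: holds
  j=4: holds
  j=5: holds
  j=6: holds
Holds through j=6; largest k = 3.

3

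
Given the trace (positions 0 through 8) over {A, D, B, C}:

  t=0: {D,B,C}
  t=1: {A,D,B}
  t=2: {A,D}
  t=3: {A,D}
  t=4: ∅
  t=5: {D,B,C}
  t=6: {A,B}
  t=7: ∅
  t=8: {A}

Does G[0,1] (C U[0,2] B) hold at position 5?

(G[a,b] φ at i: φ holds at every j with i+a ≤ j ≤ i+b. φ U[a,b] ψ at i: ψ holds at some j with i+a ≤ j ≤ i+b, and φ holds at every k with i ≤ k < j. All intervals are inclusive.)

Check (C U[0,2] B) at every j in [5,6]:
  j=5: holds
  j=6: holds
All positions satisfy it → formula holds.

True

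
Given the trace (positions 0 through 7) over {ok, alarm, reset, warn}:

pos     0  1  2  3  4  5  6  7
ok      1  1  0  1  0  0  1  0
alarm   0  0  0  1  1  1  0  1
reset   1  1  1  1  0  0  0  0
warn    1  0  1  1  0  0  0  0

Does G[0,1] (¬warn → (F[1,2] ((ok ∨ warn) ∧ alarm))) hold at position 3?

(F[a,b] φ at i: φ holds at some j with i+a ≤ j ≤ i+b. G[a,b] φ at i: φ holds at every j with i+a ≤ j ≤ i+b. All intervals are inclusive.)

Does not hold

Check (¬warn → (F[1,2] ((ok ∨ warn) ∧ alarm))) at every j in [3,4]:
  j=3: antecedent false → ✓
  j=4: antecedent true; consequent fails (none in [5,6]) → ✗
Fails at j=4 → formula fails.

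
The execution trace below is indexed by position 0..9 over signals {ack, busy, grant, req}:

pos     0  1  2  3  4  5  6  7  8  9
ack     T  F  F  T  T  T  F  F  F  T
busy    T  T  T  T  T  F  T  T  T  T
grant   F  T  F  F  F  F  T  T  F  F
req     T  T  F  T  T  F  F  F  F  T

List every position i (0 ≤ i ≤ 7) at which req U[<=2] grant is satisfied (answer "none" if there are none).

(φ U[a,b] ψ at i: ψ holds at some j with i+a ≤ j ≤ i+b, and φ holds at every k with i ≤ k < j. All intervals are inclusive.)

0, 1, 6, 7

Evaluate at each i in [0,7]:
  i=0: ✓ (rhs at j=1; lhs holds on [0,0])
  i=1: ✓ (rhs at j=1)
  i=2: ✗ (no rhs in [2,4])
  i=3: ✗ (no rhs in [3,5])
  i=4: ✗ (lhs fails at k=5 before rhs at j=6)
  i=5: ✗ (lhs fails at k=5 before rhs at j=6)
  i=6: ✓ (rhs at j=6)
  i=7: ✓ (rhs at j=7)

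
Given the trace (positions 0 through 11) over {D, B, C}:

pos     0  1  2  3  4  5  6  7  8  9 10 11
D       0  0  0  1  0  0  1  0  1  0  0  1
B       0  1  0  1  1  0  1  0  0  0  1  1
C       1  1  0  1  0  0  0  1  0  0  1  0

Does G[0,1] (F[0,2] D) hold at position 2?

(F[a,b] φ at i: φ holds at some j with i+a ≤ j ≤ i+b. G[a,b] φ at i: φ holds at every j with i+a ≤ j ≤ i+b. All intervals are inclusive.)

Yes

Check F[0,2] D at every j in [2,3]:
  j=2: holds (witness at 3)
  j=3: holds (witness at 3)
All positions satisfy it → formula holds.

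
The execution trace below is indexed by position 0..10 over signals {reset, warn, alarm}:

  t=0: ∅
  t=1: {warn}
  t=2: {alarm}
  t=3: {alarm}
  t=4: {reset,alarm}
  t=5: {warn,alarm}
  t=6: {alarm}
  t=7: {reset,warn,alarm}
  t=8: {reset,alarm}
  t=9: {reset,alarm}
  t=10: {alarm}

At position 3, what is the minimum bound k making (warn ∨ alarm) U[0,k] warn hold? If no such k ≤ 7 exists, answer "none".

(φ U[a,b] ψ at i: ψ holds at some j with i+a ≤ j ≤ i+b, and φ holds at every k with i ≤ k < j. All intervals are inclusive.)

Need earliest j ≥ 3 with warn, and (warn ∨ alarm) at every k in [3,j-1].
  j=3: rhs fails.
  j=4: rhs fails.
  j=5: rhs holds; lhs holds on [3,4]. k = 2.

2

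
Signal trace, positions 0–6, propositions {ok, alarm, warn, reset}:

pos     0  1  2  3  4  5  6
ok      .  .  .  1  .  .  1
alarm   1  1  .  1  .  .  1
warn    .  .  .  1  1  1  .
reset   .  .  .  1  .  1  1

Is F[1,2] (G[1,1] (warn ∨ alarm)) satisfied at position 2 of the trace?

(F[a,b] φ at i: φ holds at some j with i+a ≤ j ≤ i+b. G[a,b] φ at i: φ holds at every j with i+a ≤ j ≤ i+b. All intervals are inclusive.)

True

Check G[1,1] (warn ∨ alarm) at each j in [3,4]:
  j=3: holds on [4,4]
  j=4: holds on [5,5]
Found at j=3 → formula holds.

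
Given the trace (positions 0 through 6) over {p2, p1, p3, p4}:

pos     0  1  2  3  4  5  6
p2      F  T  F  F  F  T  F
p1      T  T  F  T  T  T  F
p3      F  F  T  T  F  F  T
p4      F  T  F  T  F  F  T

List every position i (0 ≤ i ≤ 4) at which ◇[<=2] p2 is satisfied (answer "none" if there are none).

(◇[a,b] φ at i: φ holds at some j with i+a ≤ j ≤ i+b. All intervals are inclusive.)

Evaluate at each i in [0,4]:
  i=0: ✓ (witness j=1)
  i=1: ✓ (witness j=1)
  i=2: ✗ (none in [2,4])
  i=3: ✓ (witness j=5)
  i=4: ✓ (witness j=5)

0, 1, 3, 4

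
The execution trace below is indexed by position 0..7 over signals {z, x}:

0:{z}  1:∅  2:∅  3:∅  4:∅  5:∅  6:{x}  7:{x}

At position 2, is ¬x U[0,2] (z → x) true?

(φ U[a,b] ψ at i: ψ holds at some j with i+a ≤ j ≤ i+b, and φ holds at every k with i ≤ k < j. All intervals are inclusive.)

Need some j in [2,4] with (z → x), and ¬x at every k in [2,j-1].
  j=2: (z → x) holds; no prefix to check → satisfied.

Yes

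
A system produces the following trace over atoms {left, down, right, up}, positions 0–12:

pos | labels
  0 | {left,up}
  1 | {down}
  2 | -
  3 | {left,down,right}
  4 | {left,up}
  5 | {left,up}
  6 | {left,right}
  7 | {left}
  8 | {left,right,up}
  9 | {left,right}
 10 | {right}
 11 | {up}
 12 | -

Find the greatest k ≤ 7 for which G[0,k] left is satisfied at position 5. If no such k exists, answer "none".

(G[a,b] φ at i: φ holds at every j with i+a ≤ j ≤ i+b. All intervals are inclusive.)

4

left must hold from j=5 onward; find where it first fails.
  j=5: holds
  j=6: holds
  j=7: holds
  j=8: holds
  j=9: holds
  j=10: fails
Holds on [5,9], so largest k = 4.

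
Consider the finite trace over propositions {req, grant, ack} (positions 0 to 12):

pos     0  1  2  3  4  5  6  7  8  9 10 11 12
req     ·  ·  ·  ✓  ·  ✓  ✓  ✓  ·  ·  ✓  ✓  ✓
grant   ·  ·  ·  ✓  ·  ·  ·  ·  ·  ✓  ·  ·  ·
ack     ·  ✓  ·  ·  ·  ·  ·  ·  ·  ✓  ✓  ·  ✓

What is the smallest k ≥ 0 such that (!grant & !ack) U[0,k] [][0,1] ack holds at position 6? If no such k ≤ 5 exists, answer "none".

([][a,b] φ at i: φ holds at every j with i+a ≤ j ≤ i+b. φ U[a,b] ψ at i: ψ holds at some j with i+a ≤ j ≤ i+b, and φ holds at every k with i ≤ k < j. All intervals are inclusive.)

3

Need earliest j ≥ 6 with [][0,1] ack, and (!grant & !ack) at every k in [6,j-1].
  j=6: rhs fails.
  j=7: rhs fails.
  j=8: rhs fails.
  j=9: rhs holds; lhs holds on [6,8]. k = 3.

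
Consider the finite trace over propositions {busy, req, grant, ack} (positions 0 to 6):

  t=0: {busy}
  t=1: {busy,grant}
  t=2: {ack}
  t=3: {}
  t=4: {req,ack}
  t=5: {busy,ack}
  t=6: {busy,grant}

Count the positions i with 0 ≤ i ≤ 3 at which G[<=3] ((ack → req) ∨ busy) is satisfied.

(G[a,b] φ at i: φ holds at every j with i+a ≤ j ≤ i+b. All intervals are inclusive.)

Evaluate at each i in [0,3]:
  i=0: ✗ (fails at j=2)
  i=1: ✗ (fails at j=2)
  i=2: ✗ (fails at j=2)
  i=3: ✓ (all of [3,6])
Positions where it holds: {3} → 1.

1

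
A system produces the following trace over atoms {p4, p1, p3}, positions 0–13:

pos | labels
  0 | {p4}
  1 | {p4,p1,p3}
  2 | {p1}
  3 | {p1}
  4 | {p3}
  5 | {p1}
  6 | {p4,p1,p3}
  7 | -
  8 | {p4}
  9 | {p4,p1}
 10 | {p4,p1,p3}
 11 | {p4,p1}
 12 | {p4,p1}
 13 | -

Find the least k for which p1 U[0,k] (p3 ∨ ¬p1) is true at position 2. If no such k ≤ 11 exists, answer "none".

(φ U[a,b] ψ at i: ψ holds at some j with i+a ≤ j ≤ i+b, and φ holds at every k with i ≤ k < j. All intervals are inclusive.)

Need earliest j ≥ 2 with (p3 ∨ ¬p1), and p1 at every k in [2,j-1].
  j=2: rhs fails.
  j=3: rhs fails.
  j=4: rhs holds; lhs holds on [2,3]. k = 2.

2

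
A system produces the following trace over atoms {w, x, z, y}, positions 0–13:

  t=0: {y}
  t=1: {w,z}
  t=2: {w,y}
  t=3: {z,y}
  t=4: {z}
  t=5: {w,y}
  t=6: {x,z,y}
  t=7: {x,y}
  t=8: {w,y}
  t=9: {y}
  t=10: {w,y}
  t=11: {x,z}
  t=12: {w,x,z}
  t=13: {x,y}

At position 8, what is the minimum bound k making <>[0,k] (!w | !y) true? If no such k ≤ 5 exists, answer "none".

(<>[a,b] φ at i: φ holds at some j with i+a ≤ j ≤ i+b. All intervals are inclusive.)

Scan j = 8,9,… for (!w | !y):
  j=8: fails
  j=9: holds
First hit at j=9, so smallest k = 9-8 = 1.

1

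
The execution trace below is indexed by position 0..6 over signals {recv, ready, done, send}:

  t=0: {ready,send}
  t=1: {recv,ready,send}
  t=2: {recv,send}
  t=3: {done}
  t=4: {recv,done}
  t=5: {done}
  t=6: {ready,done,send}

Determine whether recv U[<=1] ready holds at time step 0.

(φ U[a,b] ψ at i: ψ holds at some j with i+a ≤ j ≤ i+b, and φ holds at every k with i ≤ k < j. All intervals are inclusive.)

True

Need some j in [0,1] with ready, and recv at every k in [0,j-1].
  j=0: ready holds; no prefix to check → satisfied.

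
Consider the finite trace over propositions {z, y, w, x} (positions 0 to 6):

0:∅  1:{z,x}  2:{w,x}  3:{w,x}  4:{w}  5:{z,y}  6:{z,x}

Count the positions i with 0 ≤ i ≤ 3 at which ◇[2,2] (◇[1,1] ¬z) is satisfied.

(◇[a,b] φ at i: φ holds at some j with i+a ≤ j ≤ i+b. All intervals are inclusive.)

2

Evaluate at each i in [0,3]:
  i=0: ✓ (witness j=2)
  i=1: ✓ (witness j=3)
  i=2: ✗ (none in [4,4])
  i=3: ✗ (none in [5,5])
Positions where it holds: {0, 1} → 2.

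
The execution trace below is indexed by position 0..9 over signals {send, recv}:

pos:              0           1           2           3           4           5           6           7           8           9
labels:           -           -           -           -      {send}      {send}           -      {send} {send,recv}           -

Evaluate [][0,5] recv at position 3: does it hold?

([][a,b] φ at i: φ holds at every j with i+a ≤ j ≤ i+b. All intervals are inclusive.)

Check recv at every j in [3,8]:
  j=3: false
  j=4: false
  j=5: false
  j=6: false
  j=7: false
  j=8: true
Fails at j=3 → formula fails.

Does not hold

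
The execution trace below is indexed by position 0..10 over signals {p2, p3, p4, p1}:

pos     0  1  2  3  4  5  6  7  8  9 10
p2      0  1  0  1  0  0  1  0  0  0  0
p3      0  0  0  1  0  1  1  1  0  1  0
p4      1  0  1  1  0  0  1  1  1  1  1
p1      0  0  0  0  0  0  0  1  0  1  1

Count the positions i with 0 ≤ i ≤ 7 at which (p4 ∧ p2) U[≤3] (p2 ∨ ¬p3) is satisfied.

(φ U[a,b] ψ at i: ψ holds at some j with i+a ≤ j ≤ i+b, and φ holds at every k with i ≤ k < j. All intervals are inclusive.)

Evaluate at each i in [0,7]:
  i=0: ✓ (rhs at j=0)
  i=1: ✓ (rhs at j=1)
  i=2: ✓ (rhs at j=2)
  i=3: ✓ (rhs at j=3)
  i=4: ✓ (rhs at j=4)
  i=5: ✗ (lhs fails at k=5 before rhs at j=6)
  i=6: ✓ (rhs at j=6)
  i=7: ✗ (lhs fails at k=7 before rhs at j=8)
Positions where it holds: {0, 1, 2, 3, 4, 6} → 6.

6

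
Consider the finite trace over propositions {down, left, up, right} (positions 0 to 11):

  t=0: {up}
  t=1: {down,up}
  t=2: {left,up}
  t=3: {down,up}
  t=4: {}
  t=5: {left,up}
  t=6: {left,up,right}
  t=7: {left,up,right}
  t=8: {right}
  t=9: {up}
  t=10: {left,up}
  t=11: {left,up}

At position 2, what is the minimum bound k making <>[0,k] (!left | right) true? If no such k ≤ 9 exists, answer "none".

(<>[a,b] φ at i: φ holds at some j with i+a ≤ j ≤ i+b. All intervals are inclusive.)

1

Scan j = 2,3,… for (!left | right):
  j=2: fails
  j=3: holds
First hit at j=3, so smallest k = 3-2 = 1.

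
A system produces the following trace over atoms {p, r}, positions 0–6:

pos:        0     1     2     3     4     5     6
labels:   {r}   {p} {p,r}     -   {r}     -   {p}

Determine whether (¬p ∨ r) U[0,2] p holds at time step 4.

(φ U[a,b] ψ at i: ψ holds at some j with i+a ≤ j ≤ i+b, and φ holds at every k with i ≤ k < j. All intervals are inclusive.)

Need some j in [4,6] with p, and (¬p ∨ r) at every k in [4,j-1].
  j=4: p false.
  j=5: p false.
  j=6: p holds; (¬p ∨ r) holds at every k in [4,5] → satisfied.

Yes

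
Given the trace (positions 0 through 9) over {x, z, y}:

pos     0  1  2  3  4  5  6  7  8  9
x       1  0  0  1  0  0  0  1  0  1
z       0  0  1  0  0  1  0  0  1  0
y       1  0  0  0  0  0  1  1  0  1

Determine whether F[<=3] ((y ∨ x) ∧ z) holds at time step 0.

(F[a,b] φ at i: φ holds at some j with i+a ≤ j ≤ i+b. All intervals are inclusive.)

Does not hold

Check ((y ∨ x) ∧ z) at each j in [0,3]:
  j=0: false
  j=1: false
  j=2: false
  j=3: false
No position in the window satisfies it → formula fails.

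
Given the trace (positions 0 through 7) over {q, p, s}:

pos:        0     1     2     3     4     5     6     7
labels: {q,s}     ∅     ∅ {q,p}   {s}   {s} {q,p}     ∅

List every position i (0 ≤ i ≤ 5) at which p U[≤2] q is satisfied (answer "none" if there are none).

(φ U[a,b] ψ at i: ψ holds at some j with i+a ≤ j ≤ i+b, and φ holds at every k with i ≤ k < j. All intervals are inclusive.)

Evaluate at each i in [0,5]:
  i=0: ✓ (rhs at j=0)
  i=1: ✗ (lhs fails at k=1 before rhs at j=3)
  i=2: ✗ (lhs fails at k=2 before rhs at j=3)
  i=3: ✓ (rhs at j=3)
  i=4: ✗ (lhs fails at k=4 before rhs at j=6)
  i=5: ✗ (lhs fails at k=5 before rhs at j=6)

0, 3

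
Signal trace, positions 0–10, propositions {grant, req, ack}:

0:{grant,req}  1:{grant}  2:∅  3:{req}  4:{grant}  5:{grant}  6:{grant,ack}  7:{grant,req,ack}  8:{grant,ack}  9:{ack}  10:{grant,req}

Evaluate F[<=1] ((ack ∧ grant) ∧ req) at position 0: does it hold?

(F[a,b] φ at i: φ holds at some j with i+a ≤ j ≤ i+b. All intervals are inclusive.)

Check ((ack ∧ grant) ∧ req) at each j in [0,1]:
  j=0: false
  j=1: false
No position in the window satisfies it → formula fails.

False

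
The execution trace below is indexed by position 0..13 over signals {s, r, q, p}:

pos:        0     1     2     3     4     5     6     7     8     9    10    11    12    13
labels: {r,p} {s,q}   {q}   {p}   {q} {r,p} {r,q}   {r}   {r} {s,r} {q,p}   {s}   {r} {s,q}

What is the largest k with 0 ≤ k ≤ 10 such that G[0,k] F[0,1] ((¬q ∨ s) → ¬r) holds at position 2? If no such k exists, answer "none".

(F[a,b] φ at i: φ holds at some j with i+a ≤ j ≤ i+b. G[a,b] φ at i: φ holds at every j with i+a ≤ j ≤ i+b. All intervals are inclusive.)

F[0,1] ((¬q ∨ s) → ¬r) must hold from j=2 onward; find where it first fails.
  j=2: holds
  j=3: holds
  j=4: holds
  j=5: holds
  j=6: holds
  j=7: fails
Holds on [2,6], so largest k = 4.

4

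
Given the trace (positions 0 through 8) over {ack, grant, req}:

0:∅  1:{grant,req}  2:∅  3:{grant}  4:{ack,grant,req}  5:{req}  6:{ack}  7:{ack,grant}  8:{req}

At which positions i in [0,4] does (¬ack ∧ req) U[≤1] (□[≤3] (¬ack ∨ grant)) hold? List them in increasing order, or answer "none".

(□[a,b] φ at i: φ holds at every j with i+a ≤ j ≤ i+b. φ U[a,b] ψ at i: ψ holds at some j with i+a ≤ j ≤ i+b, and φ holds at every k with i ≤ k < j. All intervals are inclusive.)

0, 1, 2

Evaluate at each i in [0,4]:
  i=0: ✓ (rhs at j=0)
  i=1: ✓ (rhs at j=1)
  i=2: ✓ (rhs at j=2)
  i=3: ✗ (no rhs in [3,4])
  i=4: ✗ (no rhs in [4,5])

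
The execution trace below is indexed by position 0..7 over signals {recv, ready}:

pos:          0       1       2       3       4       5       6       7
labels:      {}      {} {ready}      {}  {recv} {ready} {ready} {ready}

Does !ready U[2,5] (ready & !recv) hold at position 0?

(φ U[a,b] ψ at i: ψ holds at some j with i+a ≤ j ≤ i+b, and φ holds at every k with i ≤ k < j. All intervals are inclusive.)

True

Need some j in [2,5] with (ready & !recv), and !ready at every k in [0,j-1].
  j=2: (ready & !recv) holds; !ready holds at every k in [0,1] → satisfied.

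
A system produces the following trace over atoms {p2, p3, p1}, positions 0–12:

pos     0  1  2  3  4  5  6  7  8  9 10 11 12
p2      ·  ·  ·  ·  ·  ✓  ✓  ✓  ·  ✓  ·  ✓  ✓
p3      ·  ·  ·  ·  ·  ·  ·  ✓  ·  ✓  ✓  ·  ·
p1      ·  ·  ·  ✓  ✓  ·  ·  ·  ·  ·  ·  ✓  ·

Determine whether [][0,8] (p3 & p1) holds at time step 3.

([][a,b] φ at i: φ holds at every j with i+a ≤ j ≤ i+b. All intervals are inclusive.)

Does not hold

Check (p3 & p1) at every j in [3,11]:
  j=3: false
  j=4: false
  j=5: false
  j=6: false
  j=7: false
  j=8: false
  j=9: false
  j=10: false
  j=11: false
Fails at j=3 → formula fails.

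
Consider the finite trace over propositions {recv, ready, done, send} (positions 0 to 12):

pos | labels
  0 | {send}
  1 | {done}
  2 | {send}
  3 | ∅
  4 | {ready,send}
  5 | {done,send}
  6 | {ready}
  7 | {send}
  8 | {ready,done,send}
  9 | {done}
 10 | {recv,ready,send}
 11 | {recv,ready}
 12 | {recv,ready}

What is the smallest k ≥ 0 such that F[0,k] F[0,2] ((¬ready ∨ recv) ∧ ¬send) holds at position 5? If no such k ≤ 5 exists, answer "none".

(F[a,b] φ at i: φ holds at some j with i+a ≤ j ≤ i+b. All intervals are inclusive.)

2

Scan j = 5,6,… for F[0,2] ((¬ready ∨ recv) ∧ ¬send):
  j=5: fails
  j=6: fails
  j=7: holds
First hit at j=7, so smallest k = 7-5 = 2.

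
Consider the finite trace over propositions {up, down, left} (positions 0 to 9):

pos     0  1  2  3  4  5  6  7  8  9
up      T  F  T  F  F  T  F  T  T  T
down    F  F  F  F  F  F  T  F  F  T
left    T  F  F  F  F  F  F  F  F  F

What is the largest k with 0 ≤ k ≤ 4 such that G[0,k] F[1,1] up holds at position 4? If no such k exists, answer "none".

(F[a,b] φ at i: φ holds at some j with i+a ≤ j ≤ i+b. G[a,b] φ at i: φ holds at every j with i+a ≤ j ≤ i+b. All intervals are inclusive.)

0

F[1,1] up must hold from j=4 onward; find where it first fails.
  j=4: holds
  j=5: fails
Holds on [4,4], so largest k = 0.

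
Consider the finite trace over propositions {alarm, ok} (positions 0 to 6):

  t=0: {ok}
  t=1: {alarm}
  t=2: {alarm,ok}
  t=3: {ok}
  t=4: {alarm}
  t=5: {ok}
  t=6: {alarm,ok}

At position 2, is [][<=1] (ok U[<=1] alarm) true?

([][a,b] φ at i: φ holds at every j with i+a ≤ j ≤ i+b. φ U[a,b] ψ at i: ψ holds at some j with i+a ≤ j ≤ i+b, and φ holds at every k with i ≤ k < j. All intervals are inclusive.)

Holds

Check (ok U[<=1] alarm) at every j in [2,3]:
  j=2: holds
  j=3: holds
All positions satisfy it → formula holds.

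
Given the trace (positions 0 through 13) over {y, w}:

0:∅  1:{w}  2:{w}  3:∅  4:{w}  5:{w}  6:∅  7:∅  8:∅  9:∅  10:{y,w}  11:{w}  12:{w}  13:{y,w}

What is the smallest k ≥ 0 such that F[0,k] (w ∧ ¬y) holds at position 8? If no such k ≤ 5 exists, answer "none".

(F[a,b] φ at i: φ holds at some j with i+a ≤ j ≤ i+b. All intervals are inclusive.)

Scan j = 8,9,… for (w ∧ ¬y):
  j=8: fails
  j=9: fails
  j=10: fails
  j=11: holds
First hit at j=11, so smallest k = 11-8 = 3.

3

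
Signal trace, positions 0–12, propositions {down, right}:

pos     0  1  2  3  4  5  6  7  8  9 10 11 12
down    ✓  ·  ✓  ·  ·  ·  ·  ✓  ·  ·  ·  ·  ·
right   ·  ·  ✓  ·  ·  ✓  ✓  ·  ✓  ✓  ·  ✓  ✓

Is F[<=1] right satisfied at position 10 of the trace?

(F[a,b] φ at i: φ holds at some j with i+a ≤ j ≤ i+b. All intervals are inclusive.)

Check right at each j in [10,11]:
  j=10: false
  j=11: true
Found at j=11 → formula holds.

Holds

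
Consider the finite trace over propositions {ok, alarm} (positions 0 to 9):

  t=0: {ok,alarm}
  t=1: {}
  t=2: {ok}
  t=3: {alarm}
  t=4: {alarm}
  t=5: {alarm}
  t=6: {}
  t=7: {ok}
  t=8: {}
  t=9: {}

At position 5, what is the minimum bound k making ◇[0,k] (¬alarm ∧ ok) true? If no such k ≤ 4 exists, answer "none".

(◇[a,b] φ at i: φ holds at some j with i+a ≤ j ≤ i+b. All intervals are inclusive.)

Scan j = 5,6,… for (¬alarm ∧ ok):
  j=5: fails
  j=6: fails
  j=7: holds
First hit at j=7, so smallest k = 7-5 = 2.

2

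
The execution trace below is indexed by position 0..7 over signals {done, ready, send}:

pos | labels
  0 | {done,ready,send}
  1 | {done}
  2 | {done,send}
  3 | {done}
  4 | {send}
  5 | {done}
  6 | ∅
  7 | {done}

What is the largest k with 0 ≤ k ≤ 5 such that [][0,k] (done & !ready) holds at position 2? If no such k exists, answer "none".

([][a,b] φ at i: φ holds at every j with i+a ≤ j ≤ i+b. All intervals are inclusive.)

(done & !ready) must hold from j=2 onward; find where it first fails.
  j=2: holds
  j=3: holds
  j=4: fails
Holds on [2,3], so largest k = 1.

1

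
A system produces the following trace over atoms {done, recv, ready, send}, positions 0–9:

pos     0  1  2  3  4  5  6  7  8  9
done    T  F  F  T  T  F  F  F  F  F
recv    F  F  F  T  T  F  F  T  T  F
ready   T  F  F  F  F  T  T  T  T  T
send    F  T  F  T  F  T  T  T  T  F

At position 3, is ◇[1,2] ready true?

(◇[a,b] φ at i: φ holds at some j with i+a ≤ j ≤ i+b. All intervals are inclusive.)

Holds

Check ready at each j in [4,5]:
  j=4: false
  j=5: true
Found at j=5 → formula holds.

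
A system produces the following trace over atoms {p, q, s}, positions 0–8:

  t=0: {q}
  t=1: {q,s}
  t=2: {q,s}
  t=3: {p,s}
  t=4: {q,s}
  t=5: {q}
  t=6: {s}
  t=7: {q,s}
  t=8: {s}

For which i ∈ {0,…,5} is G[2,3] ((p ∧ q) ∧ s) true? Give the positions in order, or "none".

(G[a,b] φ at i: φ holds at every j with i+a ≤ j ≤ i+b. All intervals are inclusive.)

Evaluate at each i in [0,5]:
  i=0: ✗ (fails at j=2)
  i=1: ✗ (fails at j=3)
  i=2: ✗ (fails at j=4)
  i=3: ✗ (fails at j=5)
  i=4: ✗ (fails at j=6)
  i=5: ✗ (fails at j=7)

none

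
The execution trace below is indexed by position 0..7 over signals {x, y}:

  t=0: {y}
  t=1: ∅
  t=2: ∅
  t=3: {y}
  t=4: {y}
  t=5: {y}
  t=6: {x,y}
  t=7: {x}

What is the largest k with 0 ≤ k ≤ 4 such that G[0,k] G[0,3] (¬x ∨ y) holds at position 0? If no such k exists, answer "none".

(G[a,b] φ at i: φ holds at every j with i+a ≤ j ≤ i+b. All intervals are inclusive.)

3

G[0,3] (¬x ∨ y) must hold from j=0 onward; find where it first fails.
  j=0: holds
  j=1: holds
  j=2: holds
  j=3: holds
  j=4: fails
Holds on [0,3], so largest k = 3.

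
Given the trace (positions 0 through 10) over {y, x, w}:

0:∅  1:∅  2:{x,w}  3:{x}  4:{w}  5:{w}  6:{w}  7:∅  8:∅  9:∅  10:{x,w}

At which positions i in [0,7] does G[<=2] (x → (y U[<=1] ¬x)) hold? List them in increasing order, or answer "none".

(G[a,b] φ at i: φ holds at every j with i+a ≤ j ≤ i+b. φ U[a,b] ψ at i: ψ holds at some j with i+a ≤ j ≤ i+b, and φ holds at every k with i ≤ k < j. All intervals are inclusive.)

4, 5, 6, 7

Evaluate at each i in [0,7]:
  i=0: ✗ (fails at j=2)
  i=1: ✗ (fails at j=2)
  i=2: ✗ (fails at j=2)
  i=3: ✗ (fails at j=3)
  i=4: ✓ (all of [4,6])
  i=5: ✓ (all of [5,7])
  i=6: ✓ (all of [6,8])
  i=7: ✓ (all of [7,9])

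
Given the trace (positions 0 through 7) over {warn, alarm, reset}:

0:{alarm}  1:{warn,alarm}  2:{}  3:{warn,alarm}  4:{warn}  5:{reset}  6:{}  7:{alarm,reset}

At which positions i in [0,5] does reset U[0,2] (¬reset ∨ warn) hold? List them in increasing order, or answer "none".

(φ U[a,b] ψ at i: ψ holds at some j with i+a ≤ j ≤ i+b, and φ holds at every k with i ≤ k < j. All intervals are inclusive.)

Evaluate at each i in [0,5]:
  i=0: ✓ (rhs at j=0)
  i=1: ✓ (rhs at j=1)
  i=2: ✓ (rhs at j=2)
  i=3: ✓ (rhs at j=3)
  i=4: ✓ (rhs at j=4)
  i=5: ✓ (rhs at j=6; lhs holds on [5,5])

0, 1, 2, 3, 4, 5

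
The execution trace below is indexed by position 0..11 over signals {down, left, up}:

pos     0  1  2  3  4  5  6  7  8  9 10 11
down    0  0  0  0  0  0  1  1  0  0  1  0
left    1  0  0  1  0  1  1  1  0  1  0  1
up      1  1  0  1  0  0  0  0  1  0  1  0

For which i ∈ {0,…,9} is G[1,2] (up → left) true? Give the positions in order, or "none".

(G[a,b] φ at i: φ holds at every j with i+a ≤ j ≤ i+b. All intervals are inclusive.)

1, 2, 3, 4, 5

Evaluate at each i in [0,9]:
  i=0: ✗ (fails at j=1)
  i=1: ✓ (all of [2,3])
  i=2: ✓ (all of [3,4])
  i=3: ✓ (all of [4,5])
  i=4: ✓ (all of [5,6])
  i=5: ✓ (all of [6,7])
  i=6: ✗ (fails at j=8)
  i=7: ✗ (fails at j=8)
  i=8: ✗ (fails at j=10)
  i=9: ✗ (fails at j=10)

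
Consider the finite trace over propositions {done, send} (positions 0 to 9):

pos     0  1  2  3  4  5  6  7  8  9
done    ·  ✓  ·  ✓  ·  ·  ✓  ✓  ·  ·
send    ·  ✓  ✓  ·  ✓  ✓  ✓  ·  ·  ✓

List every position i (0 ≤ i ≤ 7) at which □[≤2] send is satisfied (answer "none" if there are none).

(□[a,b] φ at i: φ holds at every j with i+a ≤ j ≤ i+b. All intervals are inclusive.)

Evaluate at each i in [0,7]:
  i=0: ✗ (fails at j=0)
  i=1: ✗ (fails at j=3)
  i=2: ✗ (fails at j=3)
  i=3: ✗ (fails at j=3)
  i=4: ✓ (all of [4,6])
  i=5: ✗ (fails at j=7)
  i=6: ✗ (fails at j=7)
  i=7: ✗ (fails at j=7)

4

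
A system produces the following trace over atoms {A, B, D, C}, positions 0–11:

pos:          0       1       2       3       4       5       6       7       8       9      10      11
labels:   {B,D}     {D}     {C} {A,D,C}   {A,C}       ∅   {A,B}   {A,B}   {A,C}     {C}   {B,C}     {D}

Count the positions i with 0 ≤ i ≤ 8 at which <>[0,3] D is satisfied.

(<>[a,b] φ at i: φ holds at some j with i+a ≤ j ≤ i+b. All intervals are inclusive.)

Evaluate at each i in [0,8]:
  i=0: ✓ (witness j=0)
  i=1: ✓ (witness j=1)
  i=2: ✓ (witness j=3)
  i=3: ✓ (witness j=3)
  i=4: ✗ (none in [4,7])
  i=5: ✗ (none in [5,8])
  i=6: ✗ (none in [6,9])
  i=7: ✗ (none in [7,10])
  i=8: ✓ (witness j=11)
Positions where it holds: {0, 1, 2, 3, 8} → 5.

5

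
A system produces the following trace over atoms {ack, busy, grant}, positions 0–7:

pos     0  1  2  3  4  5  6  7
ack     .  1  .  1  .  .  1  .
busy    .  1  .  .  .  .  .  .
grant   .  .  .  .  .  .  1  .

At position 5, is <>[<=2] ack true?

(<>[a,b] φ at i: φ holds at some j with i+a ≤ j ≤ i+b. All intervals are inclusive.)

Check ack at each j in [5,7]:
  j=5: false
  j=6: true
  j=7: false
Found at j=6 → formula holds.

Holds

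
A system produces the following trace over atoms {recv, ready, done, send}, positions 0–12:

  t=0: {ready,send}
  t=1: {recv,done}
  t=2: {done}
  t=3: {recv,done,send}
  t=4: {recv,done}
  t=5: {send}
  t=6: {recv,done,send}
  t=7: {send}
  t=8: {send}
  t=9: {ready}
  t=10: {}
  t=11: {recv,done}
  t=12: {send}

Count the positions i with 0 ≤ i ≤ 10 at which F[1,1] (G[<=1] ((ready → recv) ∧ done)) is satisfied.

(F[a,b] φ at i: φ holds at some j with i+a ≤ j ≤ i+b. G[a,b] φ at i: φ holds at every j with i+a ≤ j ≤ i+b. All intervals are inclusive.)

3

Evaluate at each i in [0,10]:
  i=0: ✓ (witness j=1)
  i=1: ✓ (witness j=2)
  i=2: ✓ (witness j=3)
  i=3: ✗ (none in [4,4])
  i=4: ✗ (none in [5,5])
  i=5: ✗ (none in [6,6])
  i=6: ✗ (none in [7,7])
  i=7: ✗ (none in [8,8])
  i=8: ✗ (none in [9,9])
  i=9: ✗ (none in [10,10])
  i=10: ✗ (none in [11,11])
Positions where it holds: {0, 1, 2} → 3.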